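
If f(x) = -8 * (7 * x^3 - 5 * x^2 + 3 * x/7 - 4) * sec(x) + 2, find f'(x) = 8*(-7*x^3*sin(x)/cos(x) + 5*x^2*sin(x)/cos(x) - 21*x^2 - 3*x*sin(x)/(7*cos(x)) + 10*x + 4*sin(x)/cos(x) - 3/7)/cos(x)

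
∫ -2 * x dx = -x^2 + C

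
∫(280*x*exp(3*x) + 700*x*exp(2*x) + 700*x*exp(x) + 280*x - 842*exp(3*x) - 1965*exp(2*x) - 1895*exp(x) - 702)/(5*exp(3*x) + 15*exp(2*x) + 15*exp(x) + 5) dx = (-2*(x + 5)*(exp(x) + 1)^2 + 35*((2*x - 5)*(exp(x) + 1) - exp(x))^2 + (exp(x) + 1)*exp(x))/(5*(exp(x) + 1)^2) + C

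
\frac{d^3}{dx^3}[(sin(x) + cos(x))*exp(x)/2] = -2*exp(x)*sin(x)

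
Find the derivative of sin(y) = cos(y)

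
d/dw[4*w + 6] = 4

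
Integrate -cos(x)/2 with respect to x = -sin(x)/2 + C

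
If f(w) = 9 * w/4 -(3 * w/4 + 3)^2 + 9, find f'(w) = -9*w/8 - 9/4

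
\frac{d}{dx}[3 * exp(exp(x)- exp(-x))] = (3*exp(exp(x) - exp(-x)) + 3*exp(2*x + exp(x) - exp(-x)))*exp(-x)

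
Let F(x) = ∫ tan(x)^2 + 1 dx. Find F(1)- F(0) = tan(1)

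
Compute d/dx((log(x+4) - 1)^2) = (2*log(x + 4) - 2)/(x + 4)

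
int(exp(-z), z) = -exp(-z) + C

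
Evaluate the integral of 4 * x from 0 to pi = 2*pi^2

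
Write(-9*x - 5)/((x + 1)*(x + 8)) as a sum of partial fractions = -67/(7*(x + 8)) + 4/(7*(x + 1))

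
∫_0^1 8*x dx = 4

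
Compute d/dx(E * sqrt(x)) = E/(2*sqrt(x))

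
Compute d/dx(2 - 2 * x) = -2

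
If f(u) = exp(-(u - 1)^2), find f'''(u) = (-8*u^3 + 24*u^2 - 12*u - 4)*exp(-u^2 + 2*u - 1)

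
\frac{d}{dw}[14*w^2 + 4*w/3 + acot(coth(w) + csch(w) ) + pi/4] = (84*w*cosh(w) + 84*w + 4*cosh(w) + 11/2 + 3/(2*cosh(w)))/(3*(cosh(w) + 1))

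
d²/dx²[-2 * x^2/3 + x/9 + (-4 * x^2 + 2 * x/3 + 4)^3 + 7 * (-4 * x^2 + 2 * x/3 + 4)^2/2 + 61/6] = -1920*x^4 + 640*x^3 + 2912*x^2 - 4448*x/9 - 5360/9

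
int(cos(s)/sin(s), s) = log(3*sin(s)) + C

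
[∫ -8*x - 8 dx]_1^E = (1 + 2*E)*(-2*E - 3) + 15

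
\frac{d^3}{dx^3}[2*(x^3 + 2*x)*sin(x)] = 2*x*(-x^2*cos(x) - 9*x*sin(x) + 16*cos(x))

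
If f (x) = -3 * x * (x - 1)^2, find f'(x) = -9*x^2 + 12*x - 3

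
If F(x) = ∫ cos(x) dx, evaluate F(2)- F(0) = sin(2)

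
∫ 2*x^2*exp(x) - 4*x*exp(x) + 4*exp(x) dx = 2*((x - 2)^2 + 2)*exp(x) + C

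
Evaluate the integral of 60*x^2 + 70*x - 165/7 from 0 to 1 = 220/7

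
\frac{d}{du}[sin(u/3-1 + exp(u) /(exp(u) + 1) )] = (exp(2*u) + 5*exp(u) + 1)*cos(u/3 - 1 + exp(u)/(exp(u) + 1))/(3*exp(2*u) + 6*exp(u) + 3)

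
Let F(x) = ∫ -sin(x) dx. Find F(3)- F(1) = cos(3) - cos(1)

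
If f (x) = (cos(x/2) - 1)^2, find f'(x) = sin(x/2) - sin(x)/2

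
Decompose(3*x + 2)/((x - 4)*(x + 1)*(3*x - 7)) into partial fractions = -81/(50*(3*x - 7)) - 1/(50*(x + 1)) + 14/(25*(x - 4))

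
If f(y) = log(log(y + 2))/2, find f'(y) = 1/(2*y*log(y + 2) + 4*log(y + 2))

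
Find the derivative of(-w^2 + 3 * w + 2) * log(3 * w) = (-2*w^2*log(w) - 2*w^2*log(3) - w^2 + 3*w*log(w) + 3*w + 3*w*log(3) + 2)/w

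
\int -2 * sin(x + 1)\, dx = 2*cos(x + 1) + C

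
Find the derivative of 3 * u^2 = 6*u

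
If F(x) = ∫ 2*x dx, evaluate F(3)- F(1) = 8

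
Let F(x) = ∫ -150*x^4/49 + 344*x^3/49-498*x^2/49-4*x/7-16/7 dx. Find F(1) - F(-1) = -88/7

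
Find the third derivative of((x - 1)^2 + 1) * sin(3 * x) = -27*x^2*cos(3*x) + 54*sqrt(2)*x*cos(3*x + pi/4) + 54*sin(3*x) - 36*cos(3*x)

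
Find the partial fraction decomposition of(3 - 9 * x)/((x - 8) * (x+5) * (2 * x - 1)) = 2/(55*(2*x - 1)) + 48/(143*(x + 5)) - 23/(65*(x - 8))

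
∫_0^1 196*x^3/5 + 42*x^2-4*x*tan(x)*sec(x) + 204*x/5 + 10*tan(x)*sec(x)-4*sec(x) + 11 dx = 6*sec(1) + 226/5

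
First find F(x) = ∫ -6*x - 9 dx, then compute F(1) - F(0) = -12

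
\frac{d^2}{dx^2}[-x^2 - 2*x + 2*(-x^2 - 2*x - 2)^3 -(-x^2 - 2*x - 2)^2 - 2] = -60*x^4 - 240*x^3 - 444*x^2 - 408*x - 162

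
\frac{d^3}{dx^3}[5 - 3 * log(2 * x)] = -6/x^3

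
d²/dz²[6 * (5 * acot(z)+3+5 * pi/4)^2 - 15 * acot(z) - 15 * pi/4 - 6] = (600*z*acot(z) + 330*z + 150*pi*z + 300)/(z^4 + 2*z^2 + 1)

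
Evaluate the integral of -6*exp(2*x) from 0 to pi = 3 - 3*exp(2*pi)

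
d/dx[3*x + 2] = 3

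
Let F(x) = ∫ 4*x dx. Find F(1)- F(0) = 2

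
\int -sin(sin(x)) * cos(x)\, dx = cos(sin(x)) + C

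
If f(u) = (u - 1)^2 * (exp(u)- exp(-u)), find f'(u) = (u^2*exp(2*u) + u^2 - 4*u - exp(2*u) + 3)*exp(-u)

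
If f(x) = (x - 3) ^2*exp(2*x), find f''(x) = 4*x^2*exp(2*x) - 16*x*exp(2*x) + 14*exp(2*x)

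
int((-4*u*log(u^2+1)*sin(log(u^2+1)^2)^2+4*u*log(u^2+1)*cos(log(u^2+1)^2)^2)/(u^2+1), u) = sin(2*log(u^2 + 1)^2)/2 + C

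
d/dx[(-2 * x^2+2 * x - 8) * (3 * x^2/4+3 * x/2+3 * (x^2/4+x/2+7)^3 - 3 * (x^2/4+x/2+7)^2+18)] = -3*x^7/4 - 105*x^6/32 - 405*x^5/8 - 975*x^4/8 - 939*x^3 - 882*x^2 - 4644*x + 192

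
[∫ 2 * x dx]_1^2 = 3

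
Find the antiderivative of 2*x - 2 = x^2 - 2*x + C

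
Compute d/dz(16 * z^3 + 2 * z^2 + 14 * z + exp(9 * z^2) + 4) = 48*z^2 + 18*z*exp(9*z^2) + 4*z + 14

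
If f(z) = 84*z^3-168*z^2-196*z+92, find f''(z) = 504*z - 336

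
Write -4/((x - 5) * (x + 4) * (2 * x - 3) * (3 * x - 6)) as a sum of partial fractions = -32/(231*(2*x - 3)) + 2/(891*(x + 4)) + 2/(27*(x - 2)) - 4/(567*(x - 5))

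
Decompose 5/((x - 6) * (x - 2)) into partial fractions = -5/(4*(x - 2)) + 5/(4*(x - 6))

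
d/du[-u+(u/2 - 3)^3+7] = 3*u^2/8 - 9*u/2 + 25/2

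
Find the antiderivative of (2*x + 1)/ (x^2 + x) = log(x*(x + 1)) + C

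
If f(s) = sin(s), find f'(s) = cos(s)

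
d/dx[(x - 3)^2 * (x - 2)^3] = 5*x^4 - 48*x^3 + 171*x^2 - 268*x + 156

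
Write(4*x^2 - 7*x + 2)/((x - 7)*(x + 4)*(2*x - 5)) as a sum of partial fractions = -38/(117*(2*x - 5)) + 94/(143*(x + 4)) + 149/(99*(x - 7))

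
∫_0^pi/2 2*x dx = pi^2/4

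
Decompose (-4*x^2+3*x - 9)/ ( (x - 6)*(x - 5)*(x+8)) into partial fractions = -289/(182*(x + 8)) + 94/(13*(x - 5)) - 135/(14*(x - 6))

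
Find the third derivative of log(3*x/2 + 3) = 2/(x^3 + 6*x^2 + 12*x + 8)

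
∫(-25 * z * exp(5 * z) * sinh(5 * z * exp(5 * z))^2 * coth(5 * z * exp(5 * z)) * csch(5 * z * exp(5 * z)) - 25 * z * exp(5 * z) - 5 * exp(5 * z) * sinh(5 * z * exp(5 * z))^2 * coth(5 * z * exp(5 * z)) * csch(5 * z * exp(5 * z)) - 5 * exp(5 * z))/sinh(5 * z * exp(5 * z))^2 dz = coth(5*z*exp(5*z)) + csch(5*z*exp(5*z)) + C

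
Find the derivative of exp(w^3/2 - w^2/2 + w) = 3*w^2*exp(w^3/2 - w^2/2 + w)/2 - w*exp(w^3/2 - w^2/2 + w) + exp(w^3/2 - w^2/2 + w)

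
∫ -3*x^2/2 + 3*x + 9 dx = -x^3/2 + 3*x^2/2 + 9*x + C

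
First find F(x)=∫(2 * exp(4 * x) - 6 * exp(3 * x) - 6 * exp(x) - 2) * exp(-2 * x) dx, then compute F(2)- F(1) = -(-3 - exp(-1) + E)^2 + (-3 - exp(-2) + exp(2))^2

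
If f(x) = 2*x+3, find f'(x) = 2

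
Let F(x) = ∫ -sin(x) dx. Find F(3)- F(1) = cos(3) - cos(1)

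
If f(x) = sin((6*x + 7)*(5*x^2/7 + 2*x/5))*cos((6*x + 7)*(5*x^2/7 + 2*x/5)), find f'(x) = 2*(225*x^2 + 259*x + 49)*cos(2*x*(150*x^2 + 259*x + 98)/35)/35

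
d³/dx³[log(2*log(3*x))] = (2*log(x)^2 + 3*log(x) + 4*log(3)*log(x) + 2 + 2*log(3)^2 + 3*log(3))/(x^3*log(x)^3 + 3*x^3*log(3)*log(x)^2 + 3*x^3*log(3)^2*log(x) + x^3*log(3)^3)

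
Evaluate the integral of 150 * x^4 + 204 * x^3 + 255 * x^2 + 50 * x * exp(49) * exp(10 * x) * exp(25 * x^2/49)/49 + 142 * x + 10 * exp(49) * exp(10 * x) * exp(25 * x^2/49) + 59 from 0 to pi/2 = -exp(49) - 28 + (7 + 3*pi + 5*pi^2/4)*(4 + 3*pi^2/4 + 5*pi/2 + 3*pi^3/4) + exp((5*pi/14 + 7)^2)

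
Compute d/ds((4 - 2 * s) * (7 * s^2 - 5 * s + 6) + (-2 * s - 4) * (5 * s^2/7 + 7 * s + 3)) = -324*s^2/7 + 296*s/7 - 66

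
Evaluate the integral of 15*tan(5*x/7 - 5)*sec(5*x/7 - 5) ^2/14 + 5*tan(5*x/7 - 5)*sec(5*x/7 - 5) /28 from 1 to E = -3*sec(30/7)^2/4 + sec(5 - 5*E/7)/4 - sec(30/7)/4 + 3*sec(5 - 5*E/7)^2/4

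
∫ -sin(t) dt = cos(t) + C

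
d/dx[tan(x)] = cos(x)^(-2)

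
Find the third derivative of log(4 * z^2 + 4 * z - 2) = (32*z^3 + 48*z^2 + 96*z + 40)/(8*z^6 + 24*z^5 + 12*z^4 - 16*z^3 - 6*z^2 + 6*z - 1)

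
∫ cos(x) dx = sin(x) + C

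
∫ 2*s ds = s^2 + C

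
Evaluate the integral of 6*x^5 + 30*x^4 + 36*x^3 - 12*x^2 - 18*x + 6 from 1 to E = -8 + (-1 + 2*E + exp(2))^3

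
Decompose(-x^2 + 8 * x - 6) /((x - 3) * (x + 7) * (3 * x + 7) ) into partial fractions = 271/(224*(3*x + 7)) - 111/(140*(x + 7)) + 9/(160*(x - 3))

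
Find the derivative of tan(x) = cos(x)^(-2)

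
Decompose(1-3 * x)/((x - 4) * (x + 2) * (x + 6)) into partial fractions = 19/(40*(x + 6)) - 7/(24*(x + 2)) - 11/(60*(x - 4))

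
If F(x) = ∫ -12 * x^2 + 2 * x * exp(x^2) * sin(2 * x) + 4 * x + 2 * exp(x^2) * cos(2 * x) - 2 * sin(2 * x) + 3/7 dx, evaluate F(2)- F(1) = exp(4)*sin(4) - 151/7 - E*sin(2) + cos(4) - cos(2)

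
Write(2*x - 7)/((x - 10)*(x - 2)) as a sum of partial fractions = 3/(8*(x - 2)) + 13/(8*(x - 10))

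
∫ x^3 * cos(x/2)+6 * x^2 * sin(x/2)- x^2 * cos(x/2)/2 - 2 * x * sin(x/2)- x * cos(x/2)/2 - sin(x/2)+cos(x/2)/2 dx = (2*x^3 - x^2 - x + 1)*sin(x/2) + C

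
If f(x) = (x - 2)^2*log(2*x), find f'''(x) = (2*x^2 + 4*x + 8)/x^3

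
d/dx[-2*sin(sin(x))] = -2*cos(x)*cos(sin(x))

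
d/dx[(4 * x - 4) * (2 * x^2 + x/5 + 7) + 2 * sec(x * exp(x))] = 24*x^2 + 2*x*exp(x)*tan(x*exp(x))*sec(x*exp(x)) - 72*x/5 + 2*exp(x)*tan(x*exp(x))*sec(x*exp(x)) + 136/5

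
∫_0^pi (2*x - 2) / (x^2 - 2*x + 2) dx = -log(2) + log(1 + (-1 + pi)^2)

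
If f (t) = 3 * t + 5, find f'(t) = 3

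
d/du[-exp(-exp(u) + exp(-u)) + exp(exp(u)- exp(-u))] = (exp(2*u) + exp(2*exp(u) - 2*exp(-u)) + exp(2*u + 2*exp(u) - 2*exp(-u)) + 1)*exp(-u - exp(u) + exp(-u))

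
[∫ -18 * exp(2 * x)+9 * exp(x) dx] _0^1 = -9*exp(2) + 9*E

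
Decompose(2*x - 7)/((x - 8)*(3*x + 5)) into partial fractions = 31/(29*(3*x + 5)) + 9/(29*(x - 8))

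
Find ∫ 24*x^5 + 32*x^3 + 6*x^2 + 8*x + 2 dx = 4*x^6 + 8*x^4 + 2*x^3 + 4*x^2 + 2*x + C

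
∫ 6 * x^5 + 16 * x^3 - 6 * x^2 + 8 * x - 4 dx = x^6 + 4*x^4 - 2*x^3 + 4*x^2 - 4*x + C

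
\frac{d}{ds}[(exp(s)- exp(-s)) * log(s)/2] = (s*exp(2*s)*log(s) + s*log(s) + exp(2*s) - 1)*exp(-s)/(2*s)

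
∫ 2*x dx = x^2 + C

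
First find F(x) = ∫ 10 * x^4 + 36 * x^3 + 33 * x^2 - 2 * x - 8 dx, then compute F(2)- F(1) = 263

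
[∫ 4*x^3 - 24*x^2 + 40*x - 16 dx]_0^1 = -3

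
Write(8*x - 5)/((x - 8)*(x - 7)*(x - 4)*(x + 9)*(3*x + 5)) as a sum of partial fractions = 135/(25636*(3*x + 5)) - 7/(7072*(x + 9)) + 9/(884*(x - 4)) - 17/(416*(x - 7)) + 59/(1972*(x - 8))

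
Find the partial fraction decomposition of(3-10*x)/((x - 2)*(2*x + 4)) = -23/(8*(x + 2)) - 17/(8*(x - 2))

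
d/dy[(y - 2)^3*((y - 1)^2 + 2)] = 5*y^4 - 32*y^3 + 81*y^2 - 100*y + 52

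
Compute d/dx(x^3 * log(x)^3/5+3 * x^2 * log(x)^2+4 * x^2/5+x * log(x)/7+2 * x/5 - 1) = 3*x^2*log(x)^3/5 + 3*x^2*log(x)^2/5 + 6*x*log(x)^2 + 6*x*log(x) + 8*x/5 + log(x)/7 + 19/35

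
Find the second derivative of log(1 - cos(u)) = 1/(cos(u) - 1)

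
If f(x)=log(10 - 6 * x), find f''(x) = -9/(9*x^2 - 30*x + 25)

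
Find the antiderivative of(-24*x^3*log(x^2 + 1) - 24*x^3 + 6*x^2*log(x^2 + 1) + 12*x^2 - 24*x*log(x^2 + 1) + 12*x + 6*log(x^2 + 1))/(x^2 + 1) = 6*(-2*x^2 + x + 1)*log(x^2 + 1) + C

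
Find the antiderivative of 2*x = x^2 + C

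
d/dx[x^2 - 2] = 2*x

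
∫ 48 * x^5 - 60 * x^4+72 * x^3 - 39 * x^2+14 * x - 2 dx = 8*x^6 - 12*x^5 + 18*x^4 - 13*x^3 + 7*x^2 - 2*x + C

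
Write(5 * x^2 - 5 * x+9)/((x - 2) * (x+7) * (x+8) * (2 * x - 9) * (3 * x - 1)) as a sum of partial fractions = 639/(68750*(3*x - 1)) + 1404/(71875*(2*x - 9)) + 369/(6250*(x + 8)) - 289/(4554*(x + 7)) - 19/(2250*(x - 2))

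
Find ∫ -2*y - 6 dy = -y^2 - 6*y + C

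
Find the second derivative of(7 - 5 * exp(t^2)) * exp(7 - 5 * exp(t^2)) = (-500*t^2*exp(3*t^2) + 1000*t^2*exp(2*t^2) - 160*t^2*exp(t^2) + 50*exp(2*t^2) - 80*exp(t^2))*exp(7 - 5*exp(t^2))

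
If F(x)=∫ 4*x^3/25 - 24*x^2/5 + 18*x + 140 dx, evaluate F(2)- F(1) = 782/5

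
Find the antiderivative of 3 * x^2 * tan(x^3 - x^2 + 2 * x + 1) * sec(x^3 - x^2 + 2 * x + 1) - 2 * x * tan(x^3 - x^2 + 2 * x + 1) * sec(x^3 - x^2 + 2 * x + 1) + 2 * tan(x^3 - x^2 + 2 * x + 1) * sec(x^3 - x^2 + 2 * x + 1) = sec(x^3 - x^2 + 2*x + 1) + C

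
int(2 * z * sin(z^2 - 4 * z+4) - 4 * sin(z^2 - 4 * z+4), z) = -cos((z - 2)^2) + C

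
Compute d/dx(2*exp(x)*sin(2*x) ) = 2*(sin(2*x) + 2*cos(2*x))*exp(x)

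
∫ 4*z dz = 2*z^2 + C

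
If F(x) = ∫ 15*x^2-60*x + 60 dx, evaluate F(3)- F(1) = 10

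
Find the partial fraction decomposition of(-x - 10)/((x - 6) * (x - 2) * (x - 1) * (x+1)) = 3/(14*(x + 1)) - 11/(10*(x - 1)) + 1/(x - 2) - 4/(35*(x - 6))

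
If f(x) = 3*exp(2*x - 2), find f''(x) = 12*exp(2*x - 2)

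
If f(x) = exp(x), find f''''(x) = exp(x)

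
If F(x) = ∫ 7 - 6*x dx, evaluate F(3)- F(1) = -10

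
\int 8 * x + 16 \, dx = 4*x^2 + 16*x + C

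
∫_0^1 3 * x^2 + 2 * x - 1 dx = 1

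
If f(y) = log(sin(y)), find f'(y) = 1/tan(y)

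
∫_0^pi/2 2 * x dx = pi^2/4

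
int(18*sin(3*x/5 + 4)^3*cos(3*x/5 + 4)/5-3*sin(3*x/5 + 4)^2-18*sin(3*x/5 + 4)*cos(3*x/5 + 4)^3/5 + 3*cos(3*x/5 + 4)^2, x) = -3*sin(3*x/5 + 4)^2*cos(3*x/5 + 4)^2 + 5*sin(6*x/5 + 8)/2 + C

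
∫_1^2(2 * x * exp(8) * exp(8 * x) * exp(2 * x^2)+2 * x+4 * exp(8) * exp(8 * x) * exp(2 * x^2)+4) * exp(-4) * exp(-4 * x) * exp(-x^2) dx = -exp(9) - exp(-16) + exp(-9) + exp(16)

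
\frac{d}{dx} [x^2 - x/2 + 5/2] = 2*x - 1/2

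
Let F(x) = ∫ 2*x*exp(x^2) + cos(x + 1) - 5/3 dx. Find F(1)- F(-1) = -10/3 + sin(2)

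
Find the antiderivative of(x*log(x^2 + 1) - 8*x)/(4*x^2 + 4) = (log(x^2 + 1) - 16)*log(x^2 + 1)/16 + C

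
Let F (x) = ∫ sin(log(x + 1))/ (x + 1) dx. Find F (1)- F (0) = 1 - cos(log(2))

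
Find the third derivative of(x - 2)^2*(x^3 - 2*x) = 60*x^2 - 96*x + 12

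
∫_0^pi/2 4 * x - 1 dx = (3 - pi)*(-pi/2 - 1) + 3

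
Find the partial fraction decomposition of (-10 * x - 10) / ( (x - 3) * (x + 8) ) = -70/(11*(x + 8)) - 40/(11*(x - 3))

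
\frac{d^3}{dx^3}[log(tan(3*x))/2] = 27*tan(3*x)^3 + 27*tan(3*x) + 27/tan(3*x) + 27/tan(3*x)^3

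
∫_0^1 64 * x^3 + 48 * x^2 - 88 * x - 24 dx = -36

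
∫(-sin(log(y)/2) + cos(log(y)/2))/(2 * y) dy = sqrt(2)*sin(log(y)/2 + pi/4) + C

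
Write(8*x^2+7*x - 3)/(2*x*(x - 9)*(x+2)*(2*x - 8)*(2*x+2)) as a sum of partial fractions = 5/(352*(x + 2)) + 1/(200*(x + 1)) - 51/(1600*(x - 4)) + 59/(3300*(x - 9)) - 1/(192*x)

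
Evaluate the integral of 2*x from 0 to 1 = 1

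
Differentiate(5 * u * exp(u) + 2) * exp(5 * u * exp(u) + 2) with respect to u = 25*u^2*exp(5*u*exp(u) + 2*u + 2) + 15*u*exp(5*u*exp(u) + u + 2) + 25*u*exp(5*u*exp(u) + 2*u + 2) + 15*exp(5*u*exp(u) + u + 2)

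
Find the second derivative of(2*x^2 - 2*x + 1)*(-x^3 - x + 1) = -40*x^3 + 24*x^2 - 18*x + 8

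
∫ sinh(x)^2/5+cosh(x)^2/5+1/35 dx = x/35 + sinh(2*x)/10 + C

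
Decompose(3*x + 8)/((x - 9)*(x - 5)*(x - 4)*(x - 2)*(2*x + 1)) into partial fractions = 104/(9405*(2*x + 1)) - 1/(15*(x - 2)) + 2/(9*(x - 4)) - 23/(132*(x - 5)) + 1/(76*(x - 9))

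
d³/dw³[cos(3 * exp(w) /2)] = 3*(9*exp(2*w)*sin(3*exp(w)/2) - 18*exp(w)*cos(3*exp(w)/2) - 4*sin(3*exp(w)/2))*exp(w)/8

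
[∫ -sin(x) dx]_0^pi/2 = -1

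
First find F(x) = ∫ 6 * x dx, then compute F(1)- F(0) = 3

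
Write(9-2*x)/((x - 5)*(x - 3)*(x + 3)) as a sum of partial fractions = 5/(16*(x + 3)) - 1/(4*(x - 3)) - 1/(16*(x - 5))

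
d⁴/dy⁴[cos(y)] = cos(y)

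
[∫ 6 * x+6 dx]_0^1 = 9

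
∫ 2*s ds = s^2 + C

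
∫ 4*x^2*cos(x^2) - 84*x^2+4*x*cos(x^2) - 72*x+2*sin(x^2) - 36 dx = (-2*x - 2)*(14*x^2 + 4*x - sin(x^2) + 14) + C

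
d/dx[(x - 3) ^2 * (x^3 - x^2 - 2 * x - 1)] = 5*x^4 - 28*x^3 + 39*x^2 + 4*x - 12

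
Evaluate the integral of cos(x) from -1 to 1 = 2*sin(1)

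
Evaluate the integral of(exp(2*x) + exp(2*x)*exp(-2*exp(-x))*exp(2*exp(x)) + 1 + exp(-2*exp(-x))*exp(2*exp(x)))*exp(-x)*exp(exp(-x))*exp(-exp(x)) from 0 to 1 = -exp(-E + exp(-1)) + exp(E - exp(-1))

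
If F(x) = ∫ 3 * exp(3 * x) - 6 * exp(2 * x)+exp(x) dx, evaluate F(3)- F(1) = -2*exp(3) - (-1 + E)^3 + 2*E + (-1 + exp(3))^3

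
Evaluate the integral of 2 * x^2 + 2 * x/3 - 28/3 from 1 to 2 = -11/3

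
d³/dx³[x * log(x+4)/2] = (-x - 12)/(2*x^3 + 24*x^2 + 96*x + 128)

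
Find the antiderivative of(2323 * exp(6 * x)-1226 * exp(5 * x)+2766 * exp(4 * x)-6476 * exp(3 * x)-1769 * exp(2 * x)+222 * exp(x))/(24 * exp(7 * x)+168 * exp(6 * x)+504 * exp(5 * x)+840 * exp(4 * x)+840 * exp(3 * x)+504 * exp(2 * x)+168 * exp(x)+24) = (1133*exp(6*x) + 2152*exp(5*x) + 6606*exp(4*x) + 6964*exp(3*x) + 8461*exp(2*x) + 4092*exp(x) + 608)/(48*(exp(6*x) + 6*exp(5*x) + 15*exp(4*x) + 20*exp(3*x) + 15*exp(2*x) + 6*exp(x) + 1)) + C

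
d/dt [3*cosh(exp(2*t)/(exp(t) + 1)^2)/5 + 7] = 6*exp(2*t)*sinh(exp(2*t)/(exp(2*t) + 2*exp(t) + 1))/(5*exp(3*t) + 15*exp(2*t) + 15*exp(t) + 5)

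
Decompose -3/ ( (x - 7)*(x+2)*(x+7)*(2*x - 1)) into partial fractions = 8/(325*(2*x - 1)) + 1/(350*(x + 7)) - 1/(75*(x + 2)) - 1/(546*(x - 7))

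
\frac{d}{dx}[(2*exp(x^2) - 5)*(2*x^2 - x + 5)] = 8*x^3*exp(x^2) - 4*x^2*exp(x^2) + 28*x*exp(x^2) - 20*x - 2*exp(x^2) + 5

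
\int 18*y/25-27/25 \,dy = 9*y^2/25 - 27*y/25 + C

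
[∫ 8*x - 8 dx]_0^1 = -4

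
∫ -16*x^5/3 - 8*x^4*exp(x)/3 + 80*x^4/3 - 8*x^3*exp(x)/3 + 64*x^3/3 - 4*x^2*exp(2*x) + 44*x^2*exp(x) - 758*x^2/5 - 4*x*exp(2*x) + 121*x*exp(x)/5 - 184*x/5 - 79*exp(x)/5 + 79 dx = 2*x^3/15 - 2*x^2/5 + x*exp(x)/5 - x - 2*(2*x^3 - 6*x^2 + 3*x*exp(x) - 15*x + 12)^2/9 + C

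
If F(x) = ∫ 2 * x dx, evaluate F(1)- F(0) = 1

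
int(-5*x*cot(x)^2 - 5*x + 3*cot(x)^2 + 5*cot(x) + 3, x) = (5*x - 3)*cot(x) + C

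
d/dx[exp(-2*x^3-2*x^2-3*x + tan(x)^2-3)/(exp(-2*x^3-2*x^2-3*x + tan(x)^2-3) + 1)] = (-6*x^2 - 4*x + 2*sin(x)/cos(x)^3 - 3)*exp(3)*exp(3*x)*exp(2*x^2)*exp(2*x^3)*exp(1 - 1/cos(x)^2)*exp(2*tan(x)^2)/(exp(3)*exp(3*x)*exp(2*x^2)*exp(2*x^3) + exp(tan(x)^2))^2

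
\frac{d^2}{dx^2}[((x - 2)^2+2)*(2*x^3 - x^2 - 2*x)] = 40*x^3 - 108*x^2 + 84*x + 4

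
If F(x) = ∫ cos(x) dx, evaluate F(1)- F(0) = sin(1)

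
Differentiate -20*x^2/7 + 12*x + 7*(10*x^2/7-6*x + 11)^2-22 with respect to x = 400*x^3/7 - 360*x^2 + 6568*x/7 - 912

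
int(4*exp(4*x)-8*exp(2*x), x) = (exp(2*x) - 2)^2 + C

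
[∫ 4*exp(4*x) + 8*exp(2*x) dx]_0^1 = -9 + (2 + exp(2))^2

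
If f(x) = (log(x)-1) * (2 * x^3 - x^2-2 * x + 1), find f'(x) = (6*x^3*log(x) - 4*x^3 - 2*x^2*log(x) + x^2 - 2*x*log(x) + 1)/x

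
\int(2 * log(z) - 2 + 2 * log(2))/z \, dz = (log(2*z) - 1)^2 + C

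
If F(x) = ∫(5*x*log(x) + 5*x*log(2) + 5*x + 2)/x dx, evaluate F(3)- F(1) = -7*log(2) + 17*log(6)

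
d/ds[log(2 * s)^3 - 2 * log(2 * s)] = (3*log(s)^2 + 6*log(2)*log(s) - 2 + 3*log(2)^2)/s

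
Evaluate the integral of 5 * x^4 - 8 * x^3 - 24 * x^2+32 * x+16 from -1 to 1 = 18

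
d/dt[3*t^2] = 6*t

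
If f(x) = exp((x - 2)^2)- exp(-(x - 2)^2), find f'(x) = (2*x*exp(2*x^2 - 8*x + 8) + 2*x - 4*exp(2*x^2 - 8*x + 8) - 4)*exp(-x^2 + 4*x - 4)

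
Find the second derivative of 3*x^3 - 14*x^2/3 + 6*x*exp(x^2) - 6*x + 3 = 24*x^3*exp(x^2) + 36*x*exp(x^2) + 18*x - 28/3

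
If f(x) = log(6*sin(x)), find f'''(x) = 2*cos(x)/sin(x)^3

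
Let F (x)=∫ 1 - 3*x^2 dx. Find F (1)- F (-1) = 0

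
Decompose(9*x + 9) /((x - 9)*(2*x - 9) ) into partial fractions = -11/(2*x - 9) + 10/(x - 9)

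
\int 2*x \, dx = x^2 + C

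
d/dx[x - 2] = 1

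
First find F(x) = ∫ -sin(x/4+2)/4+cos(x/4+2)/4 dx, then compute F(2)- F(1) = cos(5/2) - sin(9/4) + sin(5/2) - cos(9/4)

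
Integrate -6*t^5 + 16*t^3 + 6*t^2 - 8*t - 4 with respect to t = -t^6 + 4*t^4 + 2*t^3 - 4*t^2 - 4*t + C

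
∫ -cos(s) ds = -sin(s) + C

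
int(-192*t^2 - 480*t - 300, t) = -64*t^3 - 240*t^2 - 300*t + C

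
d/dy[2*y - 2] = 2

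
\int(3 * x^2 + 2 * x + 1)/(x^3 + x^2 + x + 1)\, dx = log(-x^3 - x^2 - x - 1) + C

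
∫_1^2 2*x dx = 3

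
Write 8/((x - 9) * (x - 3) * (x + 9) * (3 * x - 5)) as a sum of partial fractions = 27/(352*(3*x - 5)) - 1/(864*(x + 9)) - 1/(36*(x - 3)) + 1/(297*(x - 9))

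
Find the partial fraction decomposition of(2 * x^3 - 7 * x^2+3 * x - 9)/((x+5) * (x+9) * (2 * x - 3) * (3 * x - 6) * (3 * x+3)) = 8/(455*(2*x - 3)) - 229/(7392*(x + 9)) + 449/(13104*(x + 5)) - 7/(1440*(x + 1)) - 5/(693*(x - 2))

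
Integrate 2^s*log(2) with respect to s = 2^s + C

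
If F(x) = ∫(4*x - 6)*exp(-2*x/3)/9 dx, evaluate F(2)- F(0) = -4*exp(-4/3)/3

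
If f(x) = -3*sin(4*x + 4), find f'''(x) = 192*cos(4*x + 4)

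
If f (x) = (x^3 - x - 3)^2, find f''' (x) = 120*x^3 - 48*x - 36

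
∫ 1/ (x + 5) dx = log(x + 5) + C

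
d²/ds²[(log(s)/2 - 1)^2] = (3 - log(s))/(2*s^2)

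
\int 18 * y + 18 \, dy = 9*y^2 + 18*y + C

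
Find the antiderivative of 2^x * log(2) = 2^x + C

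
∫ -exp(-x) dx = exp(-x) + C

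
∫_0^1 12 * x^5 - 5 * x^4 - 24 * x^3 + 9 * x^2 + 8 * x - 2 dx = 0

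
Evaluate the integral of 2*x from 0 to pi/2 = pi^2/4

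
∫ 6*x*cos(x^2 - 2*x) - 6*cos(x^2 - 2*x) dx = 3*sin(x*(x - 2)) + C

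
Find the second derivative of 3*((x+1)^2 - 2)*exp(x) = 3*x^2*exp(x) + 18*x*exp(x) + 15*exp(x)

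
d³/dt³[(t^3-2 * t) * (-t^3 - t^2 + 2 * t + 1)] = -120*t^3 - 60*t^2 + 96*t + 18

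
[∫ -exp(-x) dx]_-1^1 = -E + exp(-1)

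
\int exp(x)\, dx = exp(x) + C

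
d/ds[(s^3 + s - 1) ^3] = 9*s^8 + 21*s^6 - 18*s^5 + 15*s^4 - 24*s^3 + 12*s^2 - 6*s + 3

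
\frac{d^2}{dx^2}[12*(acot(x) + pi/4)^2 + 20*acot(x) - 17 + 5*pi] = (48*x*acot(x) + 12*pi*x + 40*x + 24)/(x^4 + 2*x^2 + 1)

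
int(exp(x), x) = exp(x) + C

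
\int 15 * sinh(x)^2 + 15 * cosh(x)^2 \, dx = 15*sinh(2*x)/2 + C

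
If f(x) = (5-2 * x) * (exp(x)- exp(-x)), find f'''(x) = (-2*x*exp(2*x) - 2*x - exp(2*x) + 11)*exp(-x)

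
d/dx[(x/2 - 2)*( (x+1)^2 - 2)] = 3*x^2/2 - 2*x - 9/2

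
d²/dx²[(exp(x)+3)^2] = 4*exp(2*x) + 6*exp(x)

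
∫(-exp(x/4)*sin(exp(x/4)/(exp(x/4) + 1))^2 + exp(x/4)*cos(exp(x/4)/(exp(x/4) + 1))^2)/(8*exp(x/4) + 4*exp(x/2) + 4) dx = sin(2*exp(x/4)/(exp(x/4) + 1))/2 + C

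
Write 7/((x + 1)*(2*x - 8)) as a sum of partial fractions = -7/(10*(x + 1)) + 7/(10*(x - 4))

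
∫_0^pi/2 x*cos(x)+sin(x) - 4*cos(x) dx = -4 + pi/2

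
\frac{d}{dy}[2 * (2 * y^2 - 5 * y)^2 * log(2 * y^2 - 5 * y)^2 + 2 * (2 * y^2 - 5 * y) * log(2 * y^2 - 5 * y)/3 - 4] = 32*y^3*log(2*y^2 - 5*y)^2 + 32*y^3*log(2*y^2 - 5*y) - 120*y^2*log(2*y^2 - 5*y)^2 - 120*y^2*log(2*y^2 - 5*y) + 100*y*log(2*y^2 - 5*y)^2 + 308*y*log(2*y^2 - 5*y)/3 + 8*y/3 - 10*log(2*y^2 - 5*y)/3 - 10/3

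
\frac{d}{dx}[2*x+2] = 2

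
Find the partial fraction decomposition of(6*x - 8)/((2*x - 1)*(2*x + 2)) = -5/(3*(2*x - 1)) + 7/(3*(x + 1))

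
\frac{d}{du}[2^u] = 2^u*log(2)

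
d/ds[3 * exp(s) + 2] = 3*exp(s)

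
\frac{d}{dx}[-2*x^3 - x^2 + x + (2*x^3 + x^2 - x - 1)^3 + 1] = 72*x^8 + 96*x^7 - 42*x^6 - 138*x^5 - 45*x^4 + 48*x^3 + 27*x^2 - 2*x - 2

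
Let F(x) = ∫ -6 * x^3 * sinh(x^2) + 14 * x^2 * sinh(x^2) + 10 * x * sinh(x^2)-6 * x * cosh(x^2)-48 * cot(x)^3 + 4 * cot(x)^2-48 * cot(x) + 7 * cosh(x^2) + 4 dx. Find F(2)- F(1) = -9*cosh(1) - 24*cot(1)^2 - 4*cot(2) + 4*cot(1) + 24*cot(2)^2 + 7*cosh(4)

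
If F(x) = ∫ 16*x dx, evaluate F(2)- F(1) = 24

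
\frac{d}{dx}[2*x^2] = 4*x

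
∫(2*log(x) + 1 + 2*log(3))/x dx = (log(3*x) + 1)*log(3*x) + C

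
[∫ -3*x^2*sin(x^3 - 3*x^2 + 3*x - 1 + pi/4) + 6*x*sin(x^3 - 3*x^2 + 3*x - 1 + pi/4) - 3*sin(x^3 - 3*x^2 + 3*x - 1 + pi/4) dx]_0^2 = -sqrt(2)*sin(1)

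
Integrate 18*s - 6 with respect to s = 9*s^2 - 6*s + C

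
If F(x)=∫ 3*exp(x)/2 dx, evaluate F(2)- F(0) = -3/2 + 3*exp(2)/2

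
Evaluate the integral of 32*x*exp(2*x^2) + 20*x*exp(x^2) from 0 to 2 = -18 + 10*exp(4) + 8*exp(8)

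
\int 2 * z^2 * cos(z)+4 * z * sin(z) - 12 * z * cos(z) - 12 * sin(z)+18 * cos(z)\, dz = 2*(z - 3)^2*sin(z) + C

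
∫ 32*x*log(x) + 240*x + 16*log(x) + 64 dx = 16*(x + 1)*(x*log(x) + 7*x - 4) + C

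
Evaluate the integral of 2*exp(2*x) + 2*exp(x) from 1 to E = -(1 + E)^2 + (1 + exp(E))^2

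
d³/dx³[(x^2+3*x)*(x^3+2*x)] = 60*x^2 + 72*x + 12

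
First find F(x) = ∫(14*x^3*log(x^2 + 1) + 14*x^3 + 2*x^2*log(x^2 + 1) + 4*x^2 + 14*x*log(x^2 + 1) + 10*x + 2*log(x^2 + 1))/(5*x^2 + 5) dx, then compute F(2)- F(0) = 37*log(5)/5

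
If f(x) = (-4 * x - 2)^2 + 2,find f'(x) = 32*x + 16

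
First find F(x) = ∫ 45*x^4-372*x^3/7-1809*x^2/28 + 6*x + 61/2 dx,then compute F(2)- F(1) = -883/28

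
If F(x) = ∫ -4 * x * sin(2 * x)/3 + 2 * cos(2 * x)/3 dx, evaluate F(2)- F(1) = 4*cos(4)/3 - 2*cos(2)/3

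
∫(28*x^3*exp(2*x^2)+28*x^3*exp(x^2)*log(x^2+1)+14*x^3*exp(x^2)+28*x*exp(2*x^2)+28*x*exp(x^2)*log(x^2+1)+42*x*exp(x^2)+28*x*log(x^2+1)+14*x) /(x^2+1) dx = 7*(exp(x^2) + log(x^2 + 1))^2 + 7*exp(x^2) + 7*log(x^2 + 1) + C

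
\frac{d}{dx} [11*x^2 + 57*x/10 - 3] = 22*x + 57/10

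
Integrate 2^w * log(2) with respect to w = 2^w + C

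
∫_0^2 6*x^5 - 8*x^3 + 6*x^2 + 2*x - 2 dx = 48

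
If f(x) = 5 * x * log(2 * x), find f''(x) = 5/x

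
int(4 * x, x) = 2*x^2 + C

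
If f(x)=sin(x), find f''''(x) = sin(x)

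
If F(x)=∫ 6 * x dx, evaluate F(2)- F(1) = 9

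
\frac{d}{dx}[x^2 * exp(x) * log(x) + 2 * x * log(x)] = x^2*exp(x)*log(x) + 2*x*exp(x)*log(x) + x*exp(x) + 2*log(x) + 2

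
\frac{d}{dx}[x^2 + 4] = 2*x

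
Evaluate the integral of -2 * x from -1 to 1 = 0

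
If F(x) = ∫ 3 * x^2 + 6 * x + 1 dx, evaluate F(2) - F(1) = 17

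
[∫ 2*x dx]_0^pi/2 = pi^2/4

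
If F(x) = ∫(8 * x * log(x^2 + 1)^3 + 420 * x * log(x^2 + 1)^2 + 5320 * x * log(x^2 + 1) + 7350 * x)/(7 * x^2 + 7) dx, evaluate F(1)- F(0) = -343 + log(2)^2 + 35*log(2) + 7*(log(2)^2/7 + 5*log(2) + 7)^2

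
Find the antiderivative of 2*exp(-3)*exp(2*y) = exp(2*y - 3) + C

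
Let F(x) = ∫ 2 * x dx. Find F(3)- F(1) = 8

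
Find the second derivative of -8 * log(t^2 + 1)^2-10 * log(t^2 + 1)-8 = (32*t^2*log(t^2 + 1) - 44*t^2 - 32*log(t^2 + 1) - 20)/(t^4 + 2*t^2 + 1)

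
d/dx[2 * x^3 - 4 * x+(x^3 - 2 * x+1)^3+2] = 9*x^8 - 42*x^6 + 18*x^5 + 60*x^4 - 48*x^3 - 9*x^2 + 24*x - 10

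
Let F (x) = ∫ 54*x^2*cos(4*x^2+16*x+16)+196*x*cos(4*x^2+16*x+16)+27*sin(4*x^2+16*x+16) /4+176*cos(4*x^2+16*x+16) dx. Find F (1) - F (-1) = 71*sin(36)/4 - 17*sin(4)/4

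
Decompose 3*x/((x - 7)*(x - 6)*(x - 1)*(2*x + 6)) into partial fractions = 1/(80*(x + 3)) + 1/(80*(x - 1)) - 1/(5*(x - 6)) + 7/(40*(x - 7))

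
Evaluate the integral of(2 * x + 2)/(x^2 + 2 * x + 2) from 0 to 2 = -log(2) + log(10)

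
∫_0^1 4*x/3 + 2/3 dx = 4/3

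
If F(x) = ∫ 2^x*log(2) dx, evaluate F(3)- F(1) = 6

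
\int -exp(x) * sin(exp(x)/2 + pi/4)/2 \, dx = cos(exp(x)/2 + pi/4) + C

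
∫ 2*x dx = x^2 + C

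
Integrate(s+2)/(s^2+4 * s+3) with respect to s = log((s + 2)^2 - 1)/2 + C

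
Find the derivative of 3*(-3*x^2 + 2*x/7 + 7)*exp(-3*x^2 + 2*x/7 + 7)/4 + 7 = 27*x^3*exp(-3*x^2 + 2*x/7 + 7)/2 - 27*x^2*exp(-3*x^2 + 2*x/7 + 7)/14 - 1761*x*exp(-3*x^2 + 2*x/7 + 7)/49 + 12*exp(-3*x^2 + 2*x/7 + 7)/7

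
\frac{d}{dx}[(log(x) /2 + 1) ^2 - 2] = (log(x) + 2)/(2*x)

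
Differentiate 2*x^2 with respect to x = 4*x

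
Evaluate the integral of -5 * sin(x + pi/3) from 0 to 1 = -5/2 + 5*cos(1 + pi/3)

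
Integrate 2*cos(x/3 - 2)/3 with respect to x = 2*sin(x/3 - 2) + C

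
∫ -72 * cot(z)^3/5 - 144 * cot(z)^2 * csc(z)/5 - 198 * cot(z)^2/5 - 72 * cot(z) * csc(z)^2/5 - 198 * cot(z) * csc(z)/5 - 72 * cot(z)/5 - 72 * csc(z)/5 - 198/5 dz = 4*(3*cot(z) + 3*csc(z) + 2)^2/5 + 30*cot(z) + 30*csc(z) + C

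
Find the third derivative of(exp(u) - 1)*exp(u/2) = 27*exp(3*u/2)/8 - exp(u/2)/8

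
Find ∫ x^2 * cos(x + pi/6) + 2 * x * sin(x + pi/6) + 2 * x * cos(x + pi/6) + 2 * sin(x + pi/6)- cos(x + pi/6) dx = (x^2 + 2*x - 1)*sin(x + pi/6) + C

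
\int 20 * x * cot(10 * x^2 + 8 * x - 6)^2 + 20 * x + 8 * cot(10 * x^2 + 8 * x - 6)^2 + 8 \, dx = -cot(10*x^2 + 8*x - 6) + C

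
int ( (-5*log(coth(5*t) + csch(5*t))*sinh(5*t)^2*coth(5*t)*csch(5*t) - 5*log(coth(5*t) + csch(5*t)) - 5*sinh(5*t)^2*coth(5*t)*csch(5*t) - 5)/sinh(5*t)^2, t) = (coth(5*t) + csch(5*t))*log(coth(5*t) + csch(5*t)) + C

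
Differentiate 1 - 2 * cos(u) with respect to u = 2*sin(u)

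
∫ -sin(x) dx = cos(x) + C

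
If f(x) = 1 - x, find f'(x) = -1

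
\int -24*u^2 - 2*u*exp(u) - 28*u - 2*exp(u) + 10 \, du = 2*u*(-4*u^2 - 7*u - exp(u) + 5) + C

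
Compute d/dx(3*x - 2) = 3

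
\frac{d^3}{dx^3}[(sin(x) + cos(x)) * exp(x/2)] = -(9*sin(x) + 13*cos(x))*exp(x/2)/8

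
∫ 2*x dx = x^2 + C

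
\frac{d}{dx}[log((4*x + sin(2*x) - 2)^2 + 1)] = (16*x*cos(2*x) + 32*x + 8*sin(2*x) + 2*sin(4*x) - 8*cos(2*x) - 16)/(16*x^2 + 8*x*sin(2*x) - 16*x + sin(2*x)^2 - 4*sin(2*x) + 5)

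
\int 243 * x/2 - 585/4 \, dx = 243*x^2/4 - 585*x/4 + C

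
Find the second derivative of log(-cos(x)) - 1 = -1/cos(x)^2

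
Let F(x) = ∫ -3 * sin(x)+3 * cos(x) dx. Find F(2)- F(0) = -3 + 3*cos(2) + 3*sin(2)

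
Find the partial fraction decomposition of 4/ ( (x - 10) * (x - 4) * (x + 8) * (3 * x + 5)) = 108/(11305*(3*x + 5)) - 1/(1026*(x + 8)) - 1/(306*(x - 4)) + 1/(945*(x - 10))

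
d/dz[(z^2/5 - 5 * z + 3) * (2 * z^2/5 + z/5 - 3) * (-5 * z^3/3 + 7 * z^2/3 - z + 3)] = -14*z^6/15 + 518*z^5/25 - 299*z^4/15 - 1484*z^3/15 + 3444*z^2/25 - 378*z/5 + 279/5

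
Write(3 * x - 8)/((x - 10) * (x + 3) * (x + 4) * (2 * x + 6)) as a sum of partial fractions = 5/(7*(x + 4)) - 243/(338*(x + 3)) + 17/(26*(x + 3)^2) + 11/(2366*(x - 10))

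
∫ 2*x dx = x^2 + C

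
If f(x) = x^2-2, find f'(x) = 2*x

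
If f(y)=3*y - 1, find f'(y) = 3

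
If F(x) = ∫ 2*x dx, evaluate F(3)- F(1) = 8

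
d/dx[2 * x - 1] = 2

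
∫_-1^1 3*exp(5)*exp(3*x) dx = -exp(2) + exp(8)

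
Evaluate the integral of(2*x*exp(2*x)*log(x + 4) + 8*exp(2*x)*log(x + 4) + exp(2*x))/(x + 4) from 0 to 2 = -log(4) + exp(4)*log(6)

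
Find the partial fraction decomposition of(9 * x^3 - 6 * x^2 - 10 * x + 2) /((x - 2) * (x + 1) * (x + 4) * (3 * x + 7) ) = -657/(52*(3*x + 7)) + 7/(x + 4) + 1/(12*(x + 1)) + 5/(39*(x - 2))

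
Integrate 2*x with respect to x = x^2 + C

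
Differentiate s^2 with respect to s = 2*s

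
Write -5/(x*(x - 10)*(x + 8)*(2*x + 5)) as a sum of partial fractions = -8/(275*(2*x + 5)) + 5/(1584*(x + 8)) - 1/(900*(x - 10)) + 1/(80*x)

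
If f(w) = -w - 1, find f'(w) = -1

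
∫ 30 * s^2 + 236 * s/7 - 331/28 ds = 10*s^3 + 118*s^2/7 - 331*s/28 + C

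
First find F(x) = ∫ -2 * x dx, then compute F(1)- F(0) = -1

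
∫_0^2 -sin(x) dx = -1 + cos(2)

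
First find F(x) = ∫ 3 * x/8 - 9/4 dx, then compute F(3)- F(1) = -3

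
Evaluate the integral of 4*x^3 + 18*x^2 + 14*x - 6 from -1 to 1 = 0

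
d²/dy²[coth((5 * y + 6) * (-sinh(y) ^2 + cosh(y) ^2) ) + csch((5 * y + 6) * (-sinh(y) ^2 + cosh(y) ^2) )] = 25*(sinh(5*y + 6)^3*coth(5*y + 6)^2*csch(5*y + 6) + sinh(5*y + 6)*csch(5*y + 6) + 2*cosh(5*y + 6))/sinh(5*y + 6)^3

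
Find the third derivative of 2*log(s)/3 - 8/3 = 4/(3*s^3)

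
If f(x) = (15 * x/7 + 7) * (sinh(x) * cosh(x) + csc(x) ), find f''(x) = 30*x*sinh(2*x)/7 - 15*x/(7*sin(x)) + 30*x/(7*sin(x)^3) + 14*sinh(2*x) + 30*cosh(2*x)/7 - 7/sin(x) - 30*cos(x)/(7*sin(x)^2) + 14/sin(x)^3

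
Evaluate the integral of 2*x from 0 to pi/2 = pi^2/4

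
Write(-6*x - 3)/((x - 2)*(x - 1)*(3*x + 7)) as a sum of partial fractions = 99/(130*(3*x + 7)) + 9/(10*(x - 1)) - 15/(13*(x - 2))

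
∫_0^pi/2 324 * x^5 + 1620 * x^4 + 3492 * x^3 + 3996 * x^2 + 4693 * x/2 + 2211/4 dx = -117 - 93*pi/8 - 59*pi^2/16 + 7*(3 + 3*pi^2/4 + 3*pi)^2 + 2*(3 + 3*pi^2/4 + 3*pi)^3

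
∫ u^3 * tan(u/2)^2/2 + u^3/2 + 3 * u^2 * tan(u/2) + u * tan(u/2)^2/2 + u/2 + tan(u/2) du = u*(u^2 + 1)*tan(u/2) + C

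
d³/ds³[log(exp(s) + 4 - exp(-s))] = (-4*exp(5*s) + 24*exp(4*s) + 24*exp(2*s) + 4*exp(s))/(exp(6*s) + 12*exp(5*s) + 45*exp(4*s) + 40*exp(3*s) - 45*exp(2*s) + 12*exp(s) - 1)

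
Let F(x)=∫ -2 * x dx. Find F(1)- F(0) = -1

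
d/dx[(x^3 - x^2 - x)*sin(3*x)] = 3*x^3*cos(3*x) - 3*sqrt(2)*x^2*cos(3*x + pi/4) - 2*x*sin(3*x) - 3*x*cos(3*x) - sin(3*x)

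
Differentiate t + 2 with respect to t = 1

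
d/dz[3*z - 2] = 3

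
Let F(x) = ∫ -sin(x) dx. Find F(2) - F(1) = -cos(1) + cos(2)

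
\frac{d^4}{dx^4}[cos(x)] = cos(x)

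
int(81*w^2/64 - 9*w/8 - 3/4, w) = 27*w^3/64 - 9*w^2/16 - 3*w/4 + C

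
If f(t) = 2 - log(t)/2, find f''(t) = 1/(2*t^2)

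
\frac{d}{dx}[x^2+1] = 2*x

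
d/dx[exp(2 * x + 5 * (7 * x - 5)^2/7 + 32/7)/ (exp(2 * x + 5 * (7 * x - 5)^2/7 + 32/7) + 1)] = (70*x*exp(35*x^2 - 48*x + 157/7) - 48*exp(35*x^2 - 48*x + 157/7))/(1 + 2*exp(157/7)*exp(-48*x)*exp(35*x^2) + exp(314/7)*exp(-96*x)*exp(70*x^2))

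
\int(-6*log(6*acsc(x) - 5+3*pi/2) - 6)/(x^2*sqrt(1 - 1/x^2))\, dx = (12*acsc(x) - 10 + 3*pi)*log(6*acsc(x) - 5 + 3*pi/2)/2 + C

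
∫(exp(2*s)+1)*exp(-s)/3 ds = 2*sinh(s)/3 + C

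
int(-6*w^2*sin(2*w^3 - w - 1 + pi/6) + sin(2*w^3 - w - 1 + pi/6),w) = cos(2*w^3 - w - 1 + pi/6) + C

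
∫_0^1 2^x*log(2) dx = 1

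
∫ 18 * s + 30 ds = 9*s^2 + 30*s + C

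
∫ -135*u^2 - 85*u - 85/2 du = -45*u^3 - 85*u^2/2 - 85*u/2 + C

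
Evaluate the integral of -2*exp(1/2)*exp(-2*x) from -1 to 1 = -exp(5/2) + exp(-3/2)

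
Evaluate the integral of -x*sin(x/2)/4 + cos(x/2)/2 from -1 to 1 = cos(1/2)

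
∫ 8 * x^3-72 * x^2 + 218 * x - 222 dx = 2*x^4 - 24*x^3 + 109*x^2 - 222*x + C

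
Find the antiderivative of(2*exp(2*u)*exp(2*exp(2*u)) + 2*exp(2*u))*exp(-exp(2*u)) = 2*sinh(exp(2*u)) + C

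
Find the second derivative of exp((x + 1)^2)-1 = 4*x^2*exp(x^2 + 2*x + 1) + 8*x*exp(x^2 + 2*x + 1) + 6*exp(x^2 + 2*x + 1)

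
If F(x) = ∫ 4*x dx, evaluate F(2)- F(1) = 6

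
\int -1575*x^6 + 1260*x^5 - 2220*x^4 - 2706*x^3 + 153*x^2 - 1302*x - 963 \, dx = -225*x^7 + 210*x^6 - 444*x^5 - 1353*x^4/2 + 51*x^3 - 651*x^2 - 963*x + C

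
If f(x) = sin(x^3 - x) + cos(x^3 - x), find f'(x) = sqrt(2)*(3*x^2 - 1)*cos(x^3 - x + pi/4)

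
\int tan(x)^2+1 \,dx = tan(x) + C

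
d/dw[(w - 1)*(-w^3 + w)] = -4*w^3 + 3*w^2 + 2*w - 1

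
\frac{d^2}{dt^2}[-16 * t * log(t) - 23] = -16/t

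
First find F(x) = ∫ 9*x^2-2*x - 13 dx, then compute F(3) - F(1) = 44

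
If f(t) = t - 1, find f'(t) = 1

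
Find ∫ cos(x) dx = sin(x) + C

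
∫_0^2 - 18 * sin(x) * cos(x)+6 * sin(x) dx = -4 + (3*cos(2) - 1)^2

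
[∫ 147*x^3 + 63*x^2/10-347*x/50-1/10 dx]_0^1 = 882/25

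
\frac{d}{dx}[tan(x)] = cos(x)^(-2)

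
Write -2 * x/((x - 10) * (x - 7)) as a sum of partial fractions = 14/(3*(x - 7)) - 20/(3*(x - 10))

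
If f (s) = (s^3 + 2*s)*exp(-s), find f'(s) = (-s^3 + 3*s^2 - 2*s + 2)*exp(-s)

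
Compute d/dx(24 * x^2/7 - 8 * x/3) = 48*x/7 - 8/3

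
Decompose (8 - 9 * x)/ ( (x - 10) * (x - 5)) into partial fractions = 37/(5*(x - 5)) - 82/(5*(x - 10))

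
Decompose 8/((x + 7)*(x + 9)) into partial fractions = -4/(x + 9) + 4/(x + 7)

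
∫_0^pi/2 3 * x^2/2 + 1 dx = pi/2 + pi^3/16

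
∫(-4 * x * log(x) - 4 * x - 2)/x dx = -2*(2*x + 1)*log(x) + C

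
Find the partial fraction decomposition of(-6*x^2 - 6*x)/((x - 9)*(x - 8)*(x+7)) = -21/(20*(x + 7)) + 144/(5*(x - 8)) - 135/(4*(x - 9))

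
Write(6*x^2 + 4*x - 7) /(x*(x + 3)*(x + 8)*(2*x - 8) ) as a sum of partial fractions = -23/(64*(x + 8)) + 1/(6*(x + 3)) + 5/(32*(x - 4)) + 7/(192*x)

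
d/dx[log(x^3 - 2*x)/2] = (3*x^2 - 2)/(2*x^3 - 4*x)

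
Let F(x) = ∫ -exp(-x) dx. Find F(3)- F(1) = -exp(-1) + exp(-3)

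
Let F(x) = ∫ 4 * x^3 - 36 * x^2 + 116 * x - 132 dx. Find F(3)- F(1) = -32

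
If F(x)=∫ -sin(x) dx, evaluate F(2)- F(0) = -1 + cos(2)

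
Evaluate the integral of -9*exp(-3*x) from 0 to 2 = -3 + 3*exp(-6)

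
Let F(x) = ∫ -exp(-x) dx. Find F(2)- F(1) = -exp(-1) + exp(-2)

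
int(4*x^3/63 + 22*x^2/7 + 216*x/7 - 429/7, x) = x^4/63 + 22*x^3/21 + 108*x^2/7 - 429*x/7 + C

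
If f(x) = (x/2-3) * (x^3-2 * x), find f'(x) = 2*x^3 - 9*x^2 - 2*x + 6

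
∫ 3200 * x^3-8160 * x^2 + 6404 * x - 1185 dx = 800*x^4 - 2720*x^3 + 3202*x^2 - 1185*x + C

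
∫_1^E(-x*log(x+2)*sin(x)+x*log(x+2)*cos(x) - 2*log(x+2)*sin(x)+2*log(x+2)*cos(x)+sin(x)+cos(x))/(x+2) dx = -(cos(1) + sin(1))*log(3) + (cos(E) + sin(E))*log(2 + E)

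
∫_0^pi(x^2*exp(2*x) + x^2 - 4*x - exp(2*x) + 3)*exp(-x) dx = (-1 + pi)^2*(-exp(-pi) + exp(pi))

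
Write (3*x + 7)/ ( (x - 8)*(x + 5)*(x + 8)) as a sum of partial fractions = -17/(48*(x + 8)) + 8/(39*(x + 5)) + 31/(208*(x - 8))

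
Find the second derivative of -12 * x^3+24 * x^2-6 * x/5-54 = 48 - 72*x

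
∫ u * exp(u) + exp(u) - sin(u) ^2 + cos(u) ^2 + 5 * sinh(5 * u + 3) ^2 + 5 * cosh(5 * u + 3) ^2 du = u*exp(u) + sin(2*u)/2 + sinh(10*u + 6)/2 + C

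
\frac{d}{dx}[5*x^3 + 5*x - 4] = 15*x^2 + 5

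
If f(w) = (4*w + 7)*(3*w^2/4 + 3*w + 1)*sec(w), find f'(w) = (3*w^3*sin(w)/cos(w) + 69*w^2*sin(w)/(4*cos(w)) + 9*w^2 + 25*w*sin(w)/cos(w) + 69*w/2 + 7*sin(w)/cos(w) + 25)/cos(w)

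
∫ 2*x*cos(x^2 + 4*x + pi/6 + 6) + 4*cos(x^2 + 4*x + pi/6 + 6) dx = sin((x + 2)^2 + pi/6 + 2) + C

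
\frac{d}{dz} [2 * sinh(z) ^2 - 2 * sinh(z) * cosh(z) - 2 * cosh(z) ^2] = -2*cosh(2*z)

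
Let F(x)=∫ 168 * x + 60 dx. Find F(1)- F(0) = 144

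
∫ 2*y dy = y^2 + C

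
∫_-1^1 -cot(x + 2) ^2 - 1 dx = cot(3) - cot(1)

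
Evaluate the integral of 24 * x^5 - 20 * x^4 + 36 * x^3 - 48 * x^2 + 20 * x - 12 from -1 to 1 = -64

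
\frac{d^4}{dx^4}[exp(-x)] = exp(-x)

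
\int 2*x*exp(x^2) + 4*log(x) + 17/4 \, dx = 4*x*log(x) + x/4 + exp(x^2) + C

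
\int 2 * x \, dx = x^2 + C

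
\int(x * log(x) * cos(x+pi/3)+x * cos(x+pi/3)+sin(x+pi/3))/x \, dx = (log(x) + 1)*sin(x + pi/3) + C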